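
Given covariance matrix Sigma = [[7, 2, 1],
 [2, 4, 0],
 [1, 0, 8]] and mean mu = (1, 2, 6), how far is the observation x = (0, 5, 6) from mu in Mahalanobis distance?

Step 1 — centre the observation: (x - mu) = (-1, 3, 0).

Step 2 — invert Sigma (cofactor / det for 3×3, or solve directly):
  Sigma^{-1} = [[0.1702, -0.0851, -0.0213],
 [-0.0851, 0.2926, 0.0106],
 [-0.0213, 0.0106, 0.1277]].

Step 3 — form the quadratic (x - mu)^T · Sigma^{-1} · (x - mu):
  Sigma^{-1} · (x - mu) = (-0.4255, 0.9628, 0.0532).
  (x - mu)^T · [Sigma^{-1} · (x - mu)] = (-1)·(-0.4255) + (3)·(0.9628) + (0)·(0.0532) = 3.3138.

Step 4 — take square root: d = √(3.3138) ≈ 1.8204.

d(x, mu) = √(3.3138) ≈ 1.8204


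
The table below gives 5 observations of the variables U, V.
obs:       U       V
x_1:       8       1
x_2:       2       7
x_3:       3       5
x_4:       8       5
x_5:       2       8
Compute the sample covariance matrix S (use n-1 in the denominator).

Step 1 — column means:
  mean(U) = (8 + 2 + 3 + 8 + 2) / 5 = 23/5 = 4.6
  mean(V) = (1 + 7 + 5 + 5 + 8) / 5 = 26/5 = 5.2

Step 2 — sample covariance S[i,j] = (1/(n-1)) · Σ_k (x_{k,i} - mean_i) · (x_{k,j} - mean_j), with n-1 = 4.
  S[U,U] = ((3.4)·(3.4) + (-2.6)·(-2.6) + (-1.6)·(-1.6) + (3.4)·(3.4) + (-2.6)·(-2.6)) / 4 = 39.2/4 = 9.8
  S[U,V] = ((3.4)·(-4.2) + (-2.6)·(1.8) + (-1.6)·(-0.2) + (3.4)·(-0.2) + (-2.6)·(2.8)) / 4 = -26.6/4 = -6.65
  S[V,V] = ((-4.2)·(-4.2) + (1.8)·(1.8) + (-0.2)·(-0.2) + (-0.2)·(-0.2) + (2.8)·(2.8)) / 4 = 28.8/4 = 7.2

S is symmetric (S[j,i] = S[i,j]). Assembling:

S = [[9.8, -6.65],
 [-6.65, 7.2]]


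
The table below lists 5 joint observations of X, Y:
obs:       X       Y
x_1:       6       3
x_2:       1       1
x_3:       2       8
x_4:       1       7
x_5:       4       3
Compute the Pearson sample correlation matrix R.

Step 1 — column means:
  mean(X) = (6 + 1 + 2 + 1 + 4) / 5 = 14/5 = 2.8
  mean(Y) = (3 + 1 + 8 + 7 + 3) / 5 = 22/5 = 4.4

Step 2 — sample variances and covariances s[i,j] = (1/(n-1)) · Σ_k (x_{k,i} - mean_i) · (x_{k,j} - mean_j), with n-1 = 4:
  s[X,X] = ((3.2)·(3.2) + (-1.8)·(-1.8) + (-0.8)·(-0.8) + (-1.8)·(-1.8) + (1.2)·(1.2)) / 4 = 18.8/4 = 4.7
  s[X,Y] = ((3.2)·(-1.4) + (-1.8)·(-3.4) + (-0.8)·(3.6) + (-1.8)·(2.6) + (1.2)·(-1.4)) / 4 = -7.6/4 = -1.9
  s[Y,Y] = ((-1.4)·(-1.4) + (-3.4)·(-3.4) + (3.6)·(3.6) + (2.6)·(2.6) + (-1.4)·(-1.4)) / 4 = 35.2/4 = 8.8
  Sample standard deviations s_i = √(s[i,i]):
  s(X) = √(4.7) = 2.1679
  s(Y) = √(8.8) = 2.9665

Step 3 — r_{ij} = s_{ij} / (s_i · s_j):
  r[X,X] = 1 (diagonal).
  r[X,Y] = -1.9 / (2.1679 · 2.9665) = -1.9 / 6.4312 = -0.2954
  r[Y,Y] = 1 (diagonal).

R is symmetric with unit diagonal. Assembling:

R = [[1, -0.2954],
 [-0.2954, 1]]


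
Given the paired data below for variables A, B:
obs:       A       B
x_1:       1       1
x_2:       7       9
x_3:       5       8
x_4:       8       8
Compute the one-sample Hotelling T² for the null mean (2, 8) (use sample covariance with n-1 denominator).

Step 1 — sample mean vector:
  mean(A) = (1 + 7 + 5 + 8) / 4 = 21/4 = 5.25
  mean(B) = (1 + 9 + 8 + 8) / 4 = 26/4 = 6.5
  x̄ = (5.25, 6.5),  deviation x̄ - mu_0 = (5.25, 6.5) - (2, 8) = (3.25, -1.5).

Step 2 — sample covariance matrix, S[i,j] = (1/(n-1)) · Σ_k (x_{k,i} - mean_i) · (x_{k,j} - mean_j), divisor n-1 = 3:
  S[A,A] = ((-4.25)·(-4.25) + (1.75)·(1.75) + (-0.25)·(-0.25) + (2.75)·(2.75)) / 3 = 28.75/3 = 9.5833
  S[A,B] = ((-4.25)·(-5.5) + (1.75)·(2.5) + (-0.25)·(1.5) + (2.75)·(1.5)) / 3 = 31.5/3 = 10.5
  S[B,B] = ((-5.5)·(-5.5) + (2.5)·(2.5) + (1.5)·(1.5) + (1.5)·(1.5)) / 3 = 41/3 = 13.6667
  S = [[9.5833, 10.5],
 [10.5, 13.6667]].

Step 3 — invert S. det(S) = 9.5833·13.6667 - (10.5)² = 20.7222.
  S^{-1} = (1/det) · [[d, -b], [-b, a]] = [[0.6595, -0.5067],
 [-0.5067, 0.4625]].

Step 4 — quadratic form (x̄ - mu_0)^T · S^{-1} · (x̄ - mu_0):
  S^{-1} · (x̄ - mu_0) = (2.9035, -2.3405),
  (x̄ - mu_0)^T · [...] = (3.25)·(2.9035) + (-1.5)·(-2.3405) = 12.9471.

Step 5 — scale by n: T² = 4 · 12.9471 = 51.7882.

T² ≈ 51.7882


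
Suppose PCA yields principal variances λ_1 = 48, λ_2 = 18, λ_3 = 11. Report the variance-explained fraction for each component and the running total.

Step 1 — total variance = trace(Sigma) = Σ λ_i = 48 + 18 + 11 = 77.

Step 2 — fraction explained by component i = λ_i / Σ λ:
  PC1: 48/77 = 0.6234
  PC2: 18/77 = 0.2338
  PC3: 11/77 = 0.1429

Step 3 — cumulative fraction after k components = (λ_1 + ... + λ_k) / Σ λ:
  k = 1: 48/77 = 0.6234
  k = 2: (48 + 18)/77 = 66/77 = 0.8571
  k = 3: (48 + 18 + 11)/77 = 77/77 = 1

Summary (fraction, with percent):

explained: PC1 0.6234 (62.34%), PC2 0.2338 (23.38%), PC3 0.1429 (14.29%);  cumulative: 0.6234, 0.8571, 1


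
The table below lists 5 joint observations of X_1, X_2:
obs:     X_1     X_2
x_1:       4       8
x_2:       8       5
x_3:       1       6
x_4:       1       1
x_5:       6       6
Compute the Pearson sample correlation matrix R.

Step 1 — column means:
  mean(X_1) = (4 + 8 + 1 + 1 + 6) / 5 = 20/5 = 4
  mean(X_2) = (8 + 5 + 6 + 1 + 6) / 5 = 26/5 = 5.2

Step 2 — sample variances and covariances s[i,j] = (1/(n-1)) · Σ_k (x_{k,i} - mean_i) · (x_{k,j} - mean_j), with n-1 = 4:
  s[X_1,X_1] = ((0)·(0) + (4)·(4) + (-3)·(-3) + (-3)·(-3) + (2)·(2)) / 4 = 38/4 = 9.5
  s[X_1,X_2] = ((0)·(2.8) + (4)·(-0.2) + (-3)·(0.8) + (-3)·(-4.2) + (2)·(0.8)) / 4 = 11/4 = 2.75
  s[X_2,X_2] = ((2.8)·(2.8) + (-0.2)·(-0.2) + (0.8)·(0.8) + (-4.2)·(-4.2) + (0.8)·(0.8)) / 4 = 26.8/4 = 6.7
  Sample standard deviations s_i = √(s[i,i]):
  s(X_1) = √(9.5) = 3.0822
  s(X_2) = √(6.7) = 2.5884

Step 3 — r_{ij} = s_{ij} / (s_i · s_j):
  r[X_1,X_1] = 1 (diagonal).
  r[X_1,X_2] = 2.75 / (3.0822 · 2.5884) = 2.75 / 7.9781 = 0.3447
  r[X_2,X_2] = 1 (diagonal).

R is symmetric with unit diagonal. Assembling:

R = [[1, 0.3447],
 [0.3447, 1]]


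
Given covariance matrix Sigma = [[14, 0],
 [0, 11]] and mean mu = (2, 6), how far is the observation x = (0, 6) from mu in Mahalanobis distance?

Step 1 — centre the observation: (x - mu) = (-2, 0).

Step 2 — invert Sigma. det(Sigma) = 14·11 - (0)² = 154.
  Sigma^{-1} = (1/det) · [[d, -b], [-b, a]] = [[0.0714, 0],
 [0, 0.0909]].

Step 3 — form the quadratic (x - mu)^T · Sigma^{-1} · (x - mu):
  Sigma^{-1} · (x - mu) = (-0.1429, 0).
  (x - mu)^T · [Sigma^{-1} · (x - mu)] = (-2)·(-0.1429) + (0)·(0) = 0.2857.

Step 4 — take square root: d = √(0.2857) ≈ 0.5345.

d(x, mu) = √(0.2857) ≈ 0.5345


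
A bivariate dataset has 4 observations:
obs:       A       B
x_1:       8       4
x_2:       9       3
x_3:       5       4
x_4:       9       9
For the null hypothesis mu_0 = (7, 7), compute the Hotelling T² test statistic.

Step 1 — sample mean vector:
  mean(A) = (8 + 9 + 5 + 9) / 4 = 31/4 = 7.75
  mean(B) = (4 + 3 + 4 + 9) / 4 = 20/4 = 5
  x̄ = (7.75, 5),  deviation x̄ - mu_0 = (7.75, 5) - (7, 7) = (0.75, -2).

Step 2 — sample covariance matrix, S[i,j] = (1/(n-1)) · Σ_k (x_{k,i} - mean_i) · (x_{k,j} - mean_j), divisor n-1 = 3:
  S[A,A] = ((0.25)·(0.25) + (1.25)·(1.25) + (-2.75)·(-2.75) + (1.25)·(1.25)) / 3 = 10.75/3 = 3.5833
  S[A,B] = ((0.25)·(-1) + (1.25)·(-2) + (-2.75)·(-1) + (1.25)·(4)) / 3 = 5/3 = 1.6667
  S[B,B] = ((-1)·(-1) + (-2)·(-2) + (-1)·(-1) + (4)·(4)) / 3 = 22/3 = 7.3333
  S = [[3.5833, 1.6667],
 [1.6667, 7.3333]].

Step 3 — invert S. det(S) = 3.5833·7.3333 - (1.6667)² = 23.5.
  S^{-1} = (1/det) · [[d, -b], [-b, a]] = [[0.3121, -0.0709],
 [-0.0709, 0.1525]].

Step 4 — quadratic form (x̄ - mu_0)^T · S^{-1} · (x̄ - mu_0):
  S^{-1} · (x̄ - mu_0) = (0.3759, -0.3582),
  (x̄ - mu_0)^T · [...] = (0.75)·(0.3759) + (-2)·(-0.3582) = 0.9982.

Step 5 — scale by n: T² = 4 · 0.9982 = 3.9929.

T² ≈ 3.9929


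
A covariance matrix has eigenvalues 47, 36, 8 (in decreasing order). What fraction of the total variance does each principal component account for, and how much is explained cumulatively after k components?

Step 1 — total variance = trace(Sigma) = Σ λ_i = 47 + 36 + 8 = 91.

Step 2 — fraction explained by component i = λ_i / Σ λ:
  PC1: 47/91 = 0.5165
  PC2: 36/91 = 0.3956
  PC3: 8/91 = 0.0879

Step 3 — cumulative fraction after k components = (λ_1 + ... + λ_k) / Σ λ:
  k = 1: 47/91 = 0.5165
  k = 2: (47 + 36)/91 = 83/91 = 0.9121
  k = 3: (47 + 36 + 8)/91 = 91/91 = 1

Summary (fraction, with percent):

explained: PC1 0.5165 (51.65%), PC2 0.3956 (39.56%), PC3 0.0879 (8.79%);  cumulative: 0.5165, 0.9121, 1


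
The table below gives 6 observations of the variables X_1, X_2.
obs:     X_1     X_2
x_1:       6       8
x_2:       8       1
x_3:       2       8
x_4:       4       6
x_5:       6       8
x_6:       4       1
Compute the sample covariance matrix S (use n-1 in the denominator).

Step 1 — column means:
  mean(X_1) = (6 + 8 + 2 + 4 + 6 + 4) / 6 = 30/6 = 5
  mean(X_2) = (8 + 1 + 8 + 6 + 8 + 1) / 6 = 32/6 = 5.3333

Step 2 — sample covariance S[i,j] = (1/(n-1)) · Σ_k (x_{k,i} - mean_i) · (x_{k,j} - mean_j), with n-1 = 5.
  S[X_1,X_1] = ((1)·(1) + (3)·(3) + (-3)·(-3) + (-1)·(-1) + (1)·(1) + (-1)·(-1)) / 5 = 22/5 = 4.4
  S[X_1,X_2] = ((1)·(2.6667) + (3)·(-4.3333) + (-3)·(2.6667) + (-1)·(0.6667) + (1)·(2.6667) + (-1)·(-4.3333)) / 5 = -12/5 = -2.4
  S[X_2,X_2] = ((2.6667)·(2.6667) + (-4.3333)·(-4.3333) + (2.6667)·(2.6667) + (0.6667)·(0.6667) + (2.6667)·(2.6667) + (-4.3333)·(-4.3333)) / 5 = 59.3333/5 = 11.8667

S is symmetric (S[j,i] = S[i,j]). Assembling:

S = [[4.4, -2.4],
 [-2.4, 11.8667]]


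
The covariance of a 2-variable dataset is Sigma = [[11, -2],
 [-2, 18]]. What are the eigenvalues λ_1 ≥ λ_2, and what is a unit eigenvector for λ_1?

Step 1 — characteristic polynomial of 2×2 Sigma:
  det(Sigma - λI) = λ² - trace · λ + det = 0.
  trace = 11 + 18 = 29, det = 11·18 - (-2)² = 194.
Step 2 — discriminant:
  Δ = trace² - 4·det = 841 - 776 = 65.
Step 3 — eigenvalues:
  λ = (trace ± √Δ)/2 = (29 ± 8.0623)/2,
  λ_1 = 18.5311,  λ_2 = 10.4689.

Step 4 — unit eigenvector for λ_1: solve (Sigma - λ_1 I)v = 0. First row:
  (11 - 18.5311)·v_x + (-2)·v_y = 0, i.e. (-7.5311)·v_x + (-2)·v_y = 0,
  so v ∝ (b, λ_1 - a) = (-2, 7.5311); multiply by -1 so the first entry is positive: u = (2, -7.5311).
  ||u|| = √((2)² + (-7.5311)²) = √(60.7179) ≈ 7.7922,
  v_1 = u/||u|| ≈ (0.2567, -0.9665) (||v_1|| = 1).

λ_1 = 18.5311,  λ_2 = 10.4689;  v_1 ≈ (0.2567, -0.9665)


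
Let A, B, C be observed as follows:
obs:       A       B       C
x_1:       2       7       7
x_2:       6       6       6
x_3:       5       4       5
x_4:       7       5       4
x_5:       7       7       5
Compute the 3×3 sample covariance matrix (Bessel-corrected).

Step 1 — column means:
  mean(A) = (2 + 6 + 5 + 7 + 7) / 5 = 27/5 = 5.4
  mean(B) = (7 + 6 + 4 + 5 + 7) / 5 = 29/5 = 5.8
  mean(C) = (7 + 6 + 5 + 4 + 5) / 5 = 27/5 = 5.4

Step 2 — sample covariance S[i,j] = (1/(n-1)) · Σ_k (x_{k,i} - mean_i) · (x_{k,j} - mean_j), with n-1 = 4.
  S[A,A] = ((-3.4)·(-3.4) + (0.6)·(0.6) + (-0.4)·(-0.4) + (1.6)·(1.6) + (1.6)·(1.6)) / 4 = 17.2/4 = 4.3
  S[A,B] = ((-3.4)·(1.2) + (0.6)·(0.2) + (-0.4)·(-1.8) + (1.6)·(-0.8) + (1.6)·(1.2)) / 4 = -2.6/4 = -0.65
  S[A,C] = ((-3.4)·(1.6) + (0.6)·(0.6) + (-0.4)·(-0.4) + (1.6)·(-1.4) + (1.6)·(-0.4)) / 4 = -7.8/4 = -1.95
  S[B,B] = ((1.2)·(1.2) + (0.2)·(0.2) + (-1.8)·(-1.8) + (-0.8)·(-0.8) + (1.2)·(1.2)) / 4 = 6.8/4 = 1.7
  S[B,C] = ((1.2)·(1.6) + (0.2)·(0.6) + (-1.8)·(-0.4) + (-0.8)·(-1.4) + (1.2)·(-0.4)) / 4 = 3.4/4 = 0.85
  S[C,C] = ((1.6)·(1.6) + (0.6)·(0.6) + (-0.4)·(-0.4) + (-1.4)·(-1.4) + (-0.4)·(-0.4)) / 4 = 5.2/4 = 1.3

S is symmetric (S[j,i] = S[i,j]). Assembling:

S = [[4.3, -0.65, -1.95],
 [-0.65, 1.7, 0.85],
 [-1.95, 0.85, 1.3]]


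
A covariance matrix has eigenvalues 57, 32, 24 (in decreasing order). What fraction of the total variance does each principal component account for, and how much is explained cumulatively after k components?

Step 1 — total variance = trace(Sigma) = Σ λ_i = 57 + 32 + 24 = 113.

Step 2 — fraction explained by component i = λ_i / Σ λ:
  PC1: 57/113 = 0.5044
  PC2: 32/113 = 0.2832
  PC3: 24/113 = 0.2124

Step 3 — cumulative fraction after k components = (λ_1 + ... + λ_k) / Σ λ:
  k = 1: 57/113 = 0.5044
  k = 2: (57 + 32)/113 = 89/113 = 0.7876
  k = 3: (57 + 32 + 24)/113 = 113/113 = 1

Summary (fraction, with percent):

explained: PC1 0.5044 (50.44%), PC2 0.2832 (28.32%), PC3 0.2124 (21.24%);  cumulative: 0.5044, 0.7876, 1


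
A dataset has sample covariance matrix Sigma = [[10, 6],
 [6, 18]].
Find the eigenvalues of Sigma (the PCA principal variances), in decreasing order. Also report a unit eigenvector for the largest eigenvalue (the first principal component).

Step 1 — characteristic polynomial of 2×2 Sigma:
  det(Sigma - λI) = λ² - trace · λ + det = 0.
  trace = 10 + 18 = 28, det = 10·18 - (6)² = 144.
Step 2 — discriminant:
  Δ = trace² - 4·det = 784 - 576 = 208.
Step 3 — eigenvalues:
  λ = (trace ± √Δ)/2 = (28 ± 14.4222)/2,
  λ_1 = 21.2111,  λ_2 = 6.7889.

Step 4 — unit eigenvector for λ_1: solve (Sigma - λ_1 I)v = 0. First row:
  (10 - 21.2111)·v_x + (6)·v_y = 0, i.e. (-11.2111)·v_x + (6)·v_y = 0,
  so v ∝ (b, λ_1 - a) = (6, 11.2111) = u.
  ||u|| = √((6)² + (11.2111)²) = √(161.6888) ≈ 12.7157,
  v_1 = u/||u|| ≈ (0.4719, 0.8817) (||v_1|| = 1).

λ_1 = 21.2111,  λ_2 = 6.7889;  v_1 ≈ (0.4719, 0.8817)


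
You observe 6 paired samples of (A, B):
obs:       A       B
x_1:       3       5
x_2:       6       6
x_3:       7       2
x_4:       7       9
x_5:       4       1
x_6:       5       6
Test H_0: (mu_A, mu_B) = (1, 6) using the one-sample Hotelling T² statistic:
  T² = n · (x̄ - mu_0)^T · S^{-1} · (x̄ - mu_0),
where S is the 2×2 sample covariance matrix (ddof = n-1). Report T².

Step 1 — sample mean vector:
  mean(A) = (3 + 6 + 7 + 7 + 4 + 5) / 6 = 32/6 = 5.3333
  mean(B) = (5 + 6 + 2 + 9 + 1 + 6) / 6 = 29/6 = 4.8333
  x̄ = (5.3333, 4.8333),  deviation x̄ - mu_0 = (5.3333, 4.8333) - (1, 6) = (4.3333, -1.1667).

Step 2 — sample covariance matrix, S[i,j] = (1/(n-1)) · Σ_k (x_{k,i} - mean_i) · (x_{k,j} - mean_j), divisor n-1 = 5:
  S[A,A] = ((-2.3333)·(-2.3333) + (0.6667)·(0.6667) + (1.6667)·(1.6667) + (1.6667)·(1.6667) + (-1.3333)·(-1.3333) + (-0.3333)·(-0.3333)) / 5 = 13.3333/5 = 2.6667
  S[A,B] = ((-2.3333)·(0.1667) + (0.6667)·(1.1667) + (1.6667)·(-2.8333) + (1.6667)·(4.1667) + (-1.3333)·(-3.8333) + (-0.3333)·(1.1667)) / 5 = 7.3333/5 = 1.4667
  S[B,B] = ((0.1667)·(0.1667) + (1.1667)·(1.1667) + (-2.8333)·(-2.8333) + (4.1667)·(4.1667) + (-3.8333)·(-3.8333) + (1.1667)·(1.1667)) / 5 = 42.8333/5 = 8.5667
  S = [[2.6667, 1.4667],
 [1.4667, 8.5667]].

Step 3 — invert S. det(S) = 2.6667·8.5667 - (1.4667)² = 20.6933.
  S^{-1} = (1/det) · [[d, -b], [-b, a]] = [[0.414, -0.0709],
 [-0.0709, 0.1289]].

Step 4 — quadratic form (x̄ - mu_0)^T · S^{-1} · (x̄ - mu_0):
  S^{-1} · (x̄ - mu_0) = (1.8766, -0.4575),
  (x̄ - mu_0)^T · [...] = (4.3333)·(1.8766) + (-1.1667)·(-0.4575) = 8.6657.

Step 5 — scale by n: T² = 6 · 8.6657 = 51.9942.

T² ≈ 51.9942


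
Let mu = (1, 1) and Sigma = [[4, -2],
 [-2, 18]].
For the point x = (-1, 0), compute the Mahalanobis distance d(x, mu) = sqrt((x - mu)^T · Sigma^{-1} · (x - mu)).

Step 1 — centre the observation: (x - mu) = (-2, -1).

Step 2 — invert Sigma. det(Sigma) = 4·18 - (-2)² = 68.
  Sigma^{-1} = (1/det) · [[d, -b], [-b, a]] = [[0.2647, 0.0294],
 [0.0294, 0.0588]].

Step 3 — form the quadratic (x - mu)^T · Sigma^{-1} · (x - mu):
  Sigma^{-1} · (x - mu) = (-0.5588, -0.1176).
  (x - mu)^T · [Sigma^{-1} · (x - mu)] = (-2)·(-0.5588) + (-1)·(-0.1176) = 1.2353.

Step 4 — take square root: d = √(1.2353) ≈ 1.1114.

d(x, mu) = √(1.2353) ≈ 1.1114


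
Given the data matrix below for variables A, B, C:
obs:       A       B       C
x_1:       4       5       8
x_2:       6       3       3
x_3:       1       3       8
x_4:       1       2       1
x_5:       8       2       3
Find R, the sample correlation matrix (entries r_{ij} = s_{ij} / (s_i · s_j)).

Step 1 — column means:
  mean(A) = (4 + 6 + 1 + 1 + 8) / 5 = 20/5 = 4
  mean(B) = (5 + 3 + 3 + 2 + 2) / 5 = 15/5 = 3
  mean(C) = (8 + 3 + 8 + 1 + 3) / 5 = 23/5 = 4.6

Step 2 — sample variances and covariances s[i,j] = (1/(n-1)) · Σ_k (x_{k,i} - mean_i) · (x_{k,j} - mean_j), with n-1 = 4:
  s[A,A] = ((0)·(0) + (2)·(2) + (-3)·(-3) + (-3)·(-3) + (4)·(4)) / 4 = 38/4 = 9.5
  s[A,B] = ((0)·(2) + (2)·(0) + (-3)·(0) + (-3)·(-1) + (4)·(-1)) / 4 = -1/4 = -0.25
  s[A,C] = ((0)·(3.4) + (2)·(-1.6) + (-3)·(3.4) + (-3)·(-3.6) + (4)·(-1.6)) / 4 = -9/4 = -2.25
  s[B,B] = ((2)·(2) + (0)·(0) + (0)·(0) + (-1)·(-1) + (-1)·(-1)) / 4 = 6/4 = 1.5
  s[B,C] = ((2)·(3.4) + (0)·(-1.6) + (0)·(3.4) + (-1)·(-3.6) + (-1)·(-1.6)) / 4 = 12/4 = 3
  s[C,C] = ((3.4)·(3.4) + (-1.6)·(-1.6) + (3.4)·(3.4) + (-3.6)·(-3.6) + (-1.6)·(-1.6)) / 4 = 41.2/4 = 10.3
  Sample standard deviations s_i = √(s[i,i]):
  s(A) = √(9.5) = 3.0822
  s(B) = √(1.5) = 1.2247
  s(C) = √(10.3) = 3.2094

Step 3 — r_{ij} = s_{ij} / (s_i · s_j):
  r[A,A] = 1 (diagonal).
  r[A,B] = -0.25 / (3.0822 · 1.2247) = -0.25 / 3.7749 = -0.0662
  r[A,C] = -2.25 / (3.0822 · 3.2094) = -2.25 / 9.8919 = -0.2275
  r[B,B] = 1 (diagonal).
  r[B,C] = 3 / (1.2247 · 3.2094) = 3 / 3.9306 = 0.7632
  r[C,C] = 1 (diagonal).

R is symmetric with unit diagonal. Assembling:

R = [[1, -0.0662, -0.2275],
 [-0.0662, 1, 0.7632],
 [-0.2275, 0.7632, 1]]


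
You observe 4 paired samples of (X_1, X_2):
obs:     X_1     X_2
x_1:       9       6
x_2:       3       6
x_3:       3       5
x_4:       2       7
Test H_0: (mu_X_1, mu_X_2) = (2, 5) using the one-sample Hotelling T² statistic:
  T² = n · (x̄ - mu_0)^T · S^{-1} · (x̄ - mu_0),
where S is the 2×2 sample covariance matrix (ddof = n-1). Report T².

Step 1 — sample mean vector:
  mean(X_1) = (9 + 3 + 3 + 2) / 4 = 17/4 = 4.25
  mean(X_2) = (6 + 6 + 5 + 7) / 4 = 24/4 = 6
  x̄ = (4.25, 6),  deviation x̄ - mu_0 = (4.25, 6) - (2, 5) = (2.25, 1).

Step 2 — sample covariance matrix, S[i,j] = (1/(n-1)) · Σ_k (x_{k,i} - mean_i) · (x_{k,j} - mean_j), divisor n-1 = 3:
  S[X_1,X_1] = ((4.75)·(4.75) + (-1.25)·(-1.25) + (-1.25)·(-1.25) + (-2.25)·(-2.25)) / 3 = 30.75/3 = 10.25
  S[X_1,X_2] = ((4.75)·(0) + (-1.25)·(0) + (-1.25)·(-1) + (-2.25)·(1)) / 3 = -1/3 = -0.3333
  S[X_2,X_2] = ((0)·(0) + (0)·(0) + (-1)·(-1) + (1)·(1)) / 3 = 2/3 = 0.6667
  S = [[10.25, -0.3333],
 [-0.3333, 0.6667]].

Step 3 — invert S. det(S) = 10.25·0.6667 - (-0.3333)² = 6.7222.
  S^{-1} = (1/det) · [[d, -b], [-b, a]] = [[0.0992, 0.0496],
 [0.0496, 1.5248]].

Step 4 — quadratic form (x̄ - mu_0)^T · S^{-1} · (x̄ - mu_0):
  S^{-1} · (x̄ - mu_0) = (0.2727, 1.6364),
  (x̄ - mu_0)^T · [...] = (2.25)·(0.2727) + (1)·(1.6364) = 2.25.

Step 5 — scale by n: T² = 4 · 2.25 = 9.

T² ≈ 9


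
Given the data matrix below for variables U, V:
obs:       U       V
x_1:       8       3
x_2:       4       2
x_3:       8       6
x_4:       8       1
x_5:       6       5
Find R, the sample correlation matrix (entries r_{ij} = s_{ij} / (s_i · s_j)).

Step 1 — column means:
  mean(U) = (8 + 4 + 8 + 8 + 6) / 5 = 34/5 = 6.8
  mean(V) = (3 + 2 + 6 + 1 + 5) / 5 = 17/5 = 3.4

Step 2 — sample variances and covariances s[i,j] = (1/(n-1)) · Σ_k (x_{k,i} - mean_i) · (x_{k,j} - mean_j), with n-1 = 4:
  s[U,U] = ((1.2)·(1.2) + (-2.8)·(-2.8) + (1.2)·(1.2) + (1.2)·(1.2) + (-0.8)·(-0.8)) / 4 = 12.8/4 = 3.2
  s[U,V] = ((1.2)·(-0.4) + (-2.8)·(-1.4) + (1.2)·(2.6) + (1.2)·(-2.4) + (-0.8)·(1.6)) / 4 = 2.4/4 = 0.6
  s[V,V] = ((-0.4)·(-0.4) + (-1.4)·(-1.4) + (2.6)·(2.6) + (-2.4)·(-2.4) + (1.6)·(1.6)) / 4 = 17.2/4 = 4.3
  Sample standard deviations s_i = √(s[i,i]):
  s(U) = √(3.2) = 1.7889
  s(V) = √(4.3) = 2.0736

Step 3 — r_{ij} = s_{ij} / (s_i · s_j):
  r[U,U] = 1 (diagonal).
  r[U,V] = 0.6 / (1.7889 · 2.0736) = 0.6 / 3.7094 = 0.1617
  r[V,V] = 1 (diagonal).

R is symmetric with unit diagonal. Assembling:

R = [[1, 0.1617],
 [0.1617, 1]]


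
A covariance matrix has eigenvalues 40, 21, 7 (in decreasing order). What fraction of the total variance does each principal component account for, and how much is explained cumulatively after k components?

Step 1 — total variance = trace(Sigma) = Σ λ_i = 40 + 21 + 7 = 68.

Step 2 — fraction explained by component i = λ_i / Σ λ:
  PC1: 40/68 = 0.5882
  PC2: 21/68 = 0.3088
  PC3: 7/68 = 0.1029

Step 3 — cumulative fraction after k components = (λ_1 + ... + λ_k) / Σ λ:
  k = 1: 40/68 = 0.5882
  k = 2: (40 + 21)/68 = 61/68 = 0.8971
  k = 3: (40 + 21 + 7)/68 = 68/68 = 1

Summary (fraction, with percent):

explained: PC1 0.5882 (58.82%), PC2 0.3088 (30.88%), PC3 0.1029 (10.29%);  cumulative: 0.5882, 0.8971, 1


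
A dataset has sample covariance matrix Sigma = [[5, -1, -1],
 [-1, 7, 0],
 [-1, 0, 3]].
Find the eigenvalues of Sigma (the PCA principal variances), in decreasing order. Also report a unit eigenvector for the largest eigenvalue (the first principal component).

Step 1 — characteristic polynomial p(λ) = det(λI - Sigma) = λ³ - tr·λ² + c_1·λ - det, where tr = trace, c_1 = sum of the principal 2×2 minors, det = det(Sigma):
  tr = 5 + 7 + 3 = 15,
  c_1 = (5·7 - (-1)²) + (5·3 - (-1)²) + (7·3 - (0)²) = 34 + 14 + 21 = 69,
  det = 5·(7·3 - (0)²) - (-1)·((-1)·3 - (0)·(-1)) + (-1)·((-1)·(0) - 7·(-1)) = 5·(21) - (-1)·(-3) + (-1)·(7) = 95.
  So p(λ) = λ³ - 15λ² + 69λ - 95.
Step 2 — look for an integer root (rational root theorem: any rational root is an integer divisor of 95). Testing λ = 5:
  p(5) = 125 - 375 + 345 - 95 = 0  ✓
  Dividing out (λ - 5): p(λ) = (λ - 5)(λ² - 10λ + 19).
Step 3 — remaining eigenvalues from the quadratic λ² - 10λ + 19 = 0:
  Δ = 10² - 4·19 = 100 - 76 = 24,  λ = (10 ± √24)/2 = (10 ± 4.899)/2 ≈ 7.4495 or 2.5505.
  Sorted: λ_1 = 7.4495,  λ_2 = 5,  λ_3 = 2.5505  (check: sum = 15 = tr ✓).

Step 4 — unit eigenvector for λ_1 ≈ 7.4495: v spans the null space of (Sigma - λ_1 I), whose rows are
  r_1 = (-2.4495, -1, -1),  r_2 = (-1, -0.4495, 0),  r_3 = (-1, 0, -4.4495).
  v is orthogonal to every row, so take v ∝ r_1 × r_2 = ((-1)·(0) - (-1)·(-0.4495), (-1)·(-1) - (-2.4495)·(0), (-2.4495)·(-0.4495) - (-1)·(-1)) ≈ (-0.4495, 1, 0.101).
  Rescale (multiply by -1 so the first nonzero entry is positive): u = (0.4495, -1, -0.101).
  ||u|| = √((0.4495)² + (-1)² + (-0.101)²) = √(1.2122) ≈ 1.101,  v_1 = u/||u|| ≈ (0.4082, -0.9082, -0.0918) (||v_1|| = 1).

λ_1 = 7.4495,  λ_2 = 5,  λ_3 = 2.5505;  v_1 ≈ (0.4082, -0.9082, -0.0918)


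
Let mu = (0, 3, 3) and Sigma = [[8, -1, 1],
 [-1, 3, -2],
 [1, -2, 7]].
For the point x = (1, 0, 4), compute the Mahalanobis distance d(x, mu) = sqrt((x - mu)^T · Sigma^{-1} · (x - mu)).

Step 1 — centre the observation: (x - mu) = (1, -3, 1).

Step 2 — invert Sigma (cofactor / det for 3×3, or solve directly):
  Sigma^{-1} = [[0.1308, 0.0385, -0.0077],
 [0.0385, 0.4231, 0.1154],
 [-0.0077, 0.1154, 0.1769]].

Step 3 — form the quadratic (x - mu)^T · Sigma^{-1} · (x - mu):
  Sigma^{-1} · (x - mu) = (0.0077, -1.1154, -0.1769).
  (x - mu)^T · [Sigma^{-1} · (x - mu)] = (1)·(0.0077) + (-3)·(-1.1154) + (1)·(-0.1769) = 3.1769.

Step 4 — take square root: d = √(3.1769) ≈ 1.7824.

d(x, mu) = √(3.1769) ≈ 1.7824


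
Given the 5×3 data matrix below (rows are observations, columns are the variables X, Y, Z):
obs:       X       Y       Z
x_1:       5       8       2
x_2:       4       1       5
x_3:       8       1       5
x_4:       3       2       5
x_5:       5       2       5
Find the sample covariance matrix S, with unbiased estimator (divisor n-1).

Step 1 — column means:
  mean(X) = (5 + 4 + 8 + 3 + 5) / 5 = 25/5 = 5
  mean(Y) = (8 + 1 + 1 + 2 + 2) / 5 = 14/5 = 2.8
  mean(Z) = (2 + 5 + 5 + 5 + 5) / 5 = 22/5 = 4.4

Step 2 — sample covariance S[i,j] = (1/(n-1)) · Σ_k (x_{k,i} - mean_i) · (x_{k,j} - mean_j), with n-1 = 4.
  S[X,X] = ((0)·(0) + (-1)·(-1) + (3)·(3) + (-2)·(-2) + (0)·(0)) / 4 = 14/4 = 3.5
  S[X,Y] = ((0)·(5.2) + (-1)·(-1.8) + (3)·(-1.8) + (-2)·(-0.8) + (0)·(-0.8)) / 4 = -2/4 = -0.5
  S[X,Z] = ((0)·(-2.4) + (-1)·(0.6) + (3)·(0.6) + (-2)·(0.6) + (0)·(0.6)) / 4 = 0/4 = 0
  S[Y,Y] = ((5.2)·(5.2) + (-1.8)·(-1.8) + (-1.8)·(-1.8) + (-0.8)·(-0.8) + (-0.8)·(-0.8)) / 4 = 34.8/4 = 8.7
  S[Y,Z] = ((5.2)·(-2.4) + (-1.8)·(0.6) + (-1.8)·(0.6) + (-0.8)·(0.6) + (-0.8)·(0.6)) / 4 = -15.6/4 = -3.9
  S[Z,Z] = ((-2.4)·(-2.4) + (0.6)·(0.6) + (0.6)·(0.6) + (0.6)·(0.6) + (0.6)·(0.6)) / 4 = 7.2/4 = 1.8

S is symmetric (S[j,i] = S[i,j]). Assembling:

S = [[3.5, -0.5, 0],
 [-0.5, 8.7, -3.9],
 [0, -3.9, 1.8]]


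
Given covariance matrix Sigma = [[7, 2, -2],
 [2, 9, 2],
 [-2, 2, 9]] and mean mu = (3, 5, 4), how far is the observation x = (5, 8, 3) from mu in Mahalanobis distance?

Step 1 — centre the observation: (x - mu) = (2, 3, -1).

Step 2 — invert Sigma (cofactor / det for 3×3, or solve directly):
  Sigma^{-1} = [[0.1707, -0.0488, 0.0488],
 [-0.0488, 0.1308, -0.0399],
 [0.0488, -0.0399, 0.1308]].

Step 3 — form the quadratic (x - mu)^T · Sigma^{-1} · (x - mu):
  Sigma^{-1} · (x - mu) = (0.1463, 0.3348, -0.153).
  (x - mu)^T · [Sigma^{-1} · (x - mu)] = (2)·(0.1463) + (3)·(0.3348) + (-1)·(-0.153) = 1.4501.

Step 4 — take square root: d = √(1.4501) ≈ 1.2042.

d(x, mu) = √(1.4501) ≈ 1.2042


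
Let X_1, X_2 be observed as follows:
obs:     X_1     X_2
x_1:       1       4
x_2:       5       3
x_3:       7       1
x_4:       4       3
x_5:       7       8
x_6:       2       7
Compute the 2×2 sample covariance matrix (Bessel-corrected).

Step 1 — column means:
  mean(X_1) = (1 + 5 + 7 + 4 + 7 + 2) / 6 = 26/6 = 4.3333
  mean(X_2) = (4 + 3 + 1 + 3 + 8 + 7) / 6 = 26/6 = 4.3333

Step 2 — sample covariance S[i,j] = (1/(n-1)) · Σ_k (x_{k,i} - mean_i) · (x_{k,j} - mean_j), with n-1 = 5.
  S[X_1,X_1] = ((-3.3333)·(-3.3333) + (0.6667)·(0.6667) + (2.6667)·(2.6667) + (-0.3333)·(-0.3333) + (2.6667)·(2.6667) + (-2.3333)·(-2.3333)) / 5 = 31.3333/5 = 6.2667
  S[X_1,X_2] = ((-3.3333)·(-0.3333) + (0.6667)·(-1.3333) + (2.6667)·(-3.3333) + (-0.3333)·(-1.3333) + (2.6667)·(3.6667) + (-2.3333)·(2.6667)) / 5 = -4.6667/5 = -0.9333
  S[X_2,X_2] = ((-0.3333)·(-0.3333) + (-1.3333)·(-1.3333) + (-3.3333)·(-3.3333) + (-1.3333)·(-1.3333) + (3.6667)·(3.6667) + (2.6667)·(2.6667)) / 5 = 35.3333/5 = 7.0667

S is symmetric (S[j,i] = S[i,j]). Assembling:

S = [[6.2667, -0.9333],
 [-0.9333, 7.0667]]


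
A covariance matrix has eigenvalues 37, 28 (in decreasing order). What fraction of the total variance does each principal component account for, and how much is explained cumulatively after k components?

Step 1 — total variance = trace(Sigma) = Σ λ_i = 37 + 28 = 65.

Step 2 — fraction explained by component i = λ_i / Σ λ:
  PC1: 37/65 = 0.5692
  PC2: 28/65 = 0.4308

Step 3 — cumulative fraction after k components = (λ_1 + ... + λ_k) / Σ λ:
  k = 1: 37/65 = 0.5692
  k = 2: (37 + 28)/65 = 65/65 = 1

Summary (fraction, with percent):

explained: PC1 0.5692 (56.92%), PC2 0.4308 (43.08%);  cumulative: 0.5692, 1


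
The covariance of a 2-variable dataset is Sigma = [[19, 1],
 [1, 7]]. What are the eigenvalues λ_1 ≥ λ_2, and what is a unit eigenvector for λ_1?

Step 1 — characteristic polynomial of 2×2 Sigma:
  det(Sigma - λI) = λ² - trace · λ + det = 0.
  trace = 19 + 7 = 26, det = 19·7 - (1)² = 132.
Step 2 — discriminant:
  Δ = trace² - 4·det = 676 - 528 = 148.
Step 3 — eigenvalues:
  λ = (trace ± √Δ)/2 = (26 ± 12.1655)/2,
  λ_1 = 19.0828,  λ_2 = 6.9172.

Step 4 — unit eigenvector for λ_1: solve (Sigma - λ_1 I)v = 0. First row:
  (19 - 19.0828)·v_x + (1)·v_y = 0, i.e. (-0.0828)·v_x + (1)·v_y = 0,
  so v ∝ (b, λ_1 - a) = (1, 0.0828) = u.
  ||u|| = √((1)² + (0.0828)²) = √(1.0068) ≈ 1.0034,
  v_1 = u/||u|| ≈ (0.9966, 0.0825) (||v_1|| = 1).

λ_1 = 19.0828,  λ_2 = 6.9172;  v_1 ≈ (0.9966, 0.0825)


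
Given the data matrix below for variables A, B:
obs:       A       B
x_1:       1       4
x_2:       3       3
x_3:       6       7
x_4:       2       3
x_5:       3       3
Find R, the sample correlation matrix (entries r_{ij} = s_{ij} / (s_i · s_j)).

Step 1 — column means:
  mean(A) = (1 + 3 + 6 + 2 + 3) / 5 = 15/5 = 3
  mean(B) = (4 + 3 + 7 + 3 + 3) / 5 = 20/5 = 4

Step 2 — sample variances and covariances s[i,j] = (1/(n-1)) · Σ_k (x_{k,i} - mean_i) · (x_{k,j} - mean_j), with n-1 = 4:
  s[A,A] = ((-2)·(-2) + (0)·(0) + (3)·(3) + (-1)·(-1) + (0)·(0)) / 4 = 14/4 = 3.5
  s[A,B] = ((-2)·(0) + (0)·(-1) + (3)·(3) + (-1)·(-1) + (0)·(-1)) / 4 = 10/4 = 2.5
  s[B,B] = ((0)·(0) + (-1)·(-1) + (3)·(3) + (-1)·(-1) + (-1)·(-1)) / 4 = 12/4 = 3
  Sample standard deviations s_i = √(s[i,i]):
  s(A) = √(3.5) = 1.8708
  s(B) = √(3) = 1.7321

Step 3 — r_{ij} = s_{ij} / (s_i · s_j):
  r[A,A] = 1 (diagonal).
  r[A,B] = 2.5 / (1.8708 · 1.7321) = 2.5 / 3.2404 = 0.7715
  r[B,B] = 1 (diagonal).

R is symmetric with unit diagonal. Assembling:

R = [[1, 0.7715],
 [0.7715, 1]]


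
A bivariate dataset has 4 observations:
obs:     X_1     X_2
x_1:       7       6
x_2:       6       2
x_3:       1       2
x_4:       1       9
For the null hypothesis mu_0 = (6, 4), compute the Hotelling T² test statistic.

Step 1 — sample mean vector:
  mean(X_1) = (7 + 6 + 1 + 1) / 4 = 15/4 = 3.75
  mean(X_2) = (6 + 2 + 2 + 9) / 4 = 19/4 = 4.75
  x̄ = (3.75, 4.75),  deviation x̄ - mu_0 = (3.75, 4.75) - (6, 4) = (-2.25, 0.75).

Step 2 — sample covariance matrix, S[i,j] = (1/(n-1)) · Σ_k (x_{k,i} - mean_i) · (x_{k,j} - mean_j), divisor n-1 = 3:
  S[X_1,X_1] = ((3.25)·(3.25) + (2.25)·(2.25) + (-2.75)·(-2.75) + (-2.75)·(-2.75)) / 3 = 30.75/3 = 10.25
  S[X_1,X_2] = ((3.25)·(1.25) + (2.25)·(-2.75) + (-2.75)·(-2.75) + (-2.75)·(4.25)) / 3 = -6.25/3 = -2.0833
  S[X_2,X_2] = ((1.25)·(1.25) + (-2.75)·(-2.75) + (-2.75)·(-2.75) + (4.25)·(4.25)) / 3 = 34.75/3 = 11.5833
  S = [[10.25, -2.0833],
 [-2.0833, 11.5833]].

Step 3 — invert S. det(S) = 10.25·11.5833 - (-2.0833)² = 114.3889.
  S^{-1} = (1/det) · [[d, -b], [-b, a]] = [[0.1013, 0.0182],
 [0.0182, 0.0896]].

Step 4 — quadratic form (x̄ - mu_0)^T · S^{-1} · (x̄ - mu_0):
  S^{-1} · (x̄ - mu_0) = (-0.2142, 0.0262),
  (x̄ - mu_0)^T · [...] = (-2.25)·(-0.2142) + (0.75)·(0.0262) = 0.5016.

Step 5 — scale by n: T² = 4 · 0.5016 = 2.0063.

T² ≈ 2.0063


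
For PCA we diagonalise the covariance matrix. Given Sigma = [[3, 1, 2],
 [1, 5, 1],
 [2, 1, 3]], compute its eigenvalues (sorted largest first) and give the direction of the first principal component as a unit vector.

Step 1 — characteristic polynomial p(λ) = det(λI - Sigma) = λ³ - tr·λ² + c_1·λ - det, where tr = trace, c_1 = sum of the principal 2×2 minors, det = det(Sigma):
  tr = 3 + 5 + 3 = 11,
  c_1 = (3·5 - (1)²) + (3·3 - (2)²) + (5·3 - (1)²) = 14 + 5 + 14 = 33,
  det = 3·(5·3 - (1)²) - (1)·((1)·3 - (1)·(2)) + (2)·((1)·(1) - 5·(2)) = 3·(14) - (1)·(1) + (2)·(-9) = 23.
  So p(λ) = λ³ - 11λ² + 33λ - 23.
Step 2 — look for an integer root (rational root theorem: any rational root is an integer divisor of 23). Testing λ = 1:
  p(1) = 1 - 11 + 33 - 23 = 0  ✓
  Dividing out (λ - 1): p(λ) = (λ - 1)(λ² - 10λ + 23).
Step 3 — remaining eigenvalues from the quadratic λ² - 10λ + 23 = 0:
  Δ = 10² - 4·23 = 100 - 92 = 8,  λ = (10 ± √8)/2 = (10 ± 2.8284)/2 ≈ 6.4142 or 3.5858.
  Sorted: λ_1 = 6.4142,  λ_2 = 3.5858,  λ_3 = 1  (check: sum = 11 = tr ✓).

Step 4 — unit eigenvector for λ_1 ≈ 6.4142: v spans the null space of (Sigma - λ_1 I), whose rows are
  r_1 = (-3.4142, 1, 2),  r_2 = (1, -1.4142, 1),  r_3 = (2, 1, -3.4142).
  v is orthogonal to every row, so take v ∝ r_1 × r_2 = ((1)·(1) - (2)·(-1.4142), (2)·(1) - (-3.4142)·(1), (-3.4142)·(-1.4142) - (1)·(1)) ≈ (3.8284, 5.4142, 3.8284).
  Let u = (3.8284, 5.4142, 3.8284).
  ||u|| = √((3.8284)² + (5.4142)² + (3.8284)²) = √(58.6274) ≈ 7.6569,  v_1 = u/||u|| ≈ (0.5, 0.7071, 0.5) (||v_1|| = 1).

λ_1 = 6.4142,  λ_2 = 3.5858,  λ_3 = 1;  v_1 ≈ (0.5, 0.7071, 0.5)


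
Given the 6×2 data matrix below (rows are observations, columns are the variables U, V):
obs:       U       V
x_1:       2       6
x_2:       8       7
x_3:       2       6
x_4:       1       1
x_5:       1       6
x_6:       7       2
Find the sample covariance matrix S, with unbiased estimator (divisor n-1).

Step 1 — column means:
  mean(U) = (2 + 8 + 2 + 1 + 1 + 7) / 6 = 21/6 = 3.5
  mean(V) = (6 + 7 + 6 + 1 + 6 + 2) / 6 = 28/6 = 4.6667

Step 2 — sample covariance S[i,j] = (1/(n-1)) · Σ_k (x_{k,i} - mean_i) · (x_{k,j} - mean_j), with n-1 = 5.
  S[U,U] = ((-1.5)·(-1.5) + (4.5)·(4.5) + (-1.5)·(-1.5) + (-2.5)·(-2.5) + (-2.5)·(-2.5) + (3.5)·(3.5)) / 5 = 49.5/5 = 9.9
  S[U,V] = ((-1.5)·(1.3333) + (4.5)·(2.3333) + (-1.5)·(1.3333) + (-2.5)·(-3.6667) + (-2.5)·(1.3333) + (3.5)·(-2.6667)) / 5 = 3/5 = 0.6
  S[V,V] = ((1.3333)·(1.3333) + (2.3333)·(2.3333) + (1.3333)·(1.3333) + (-3.6667)·(-3.6667) + (1.3333)·(1.3333) + (-2.6667)·(-2.6667)) / 5 = 31.3333/5 = 6.2667

S is symmetric (S[j,i] = S[i,j]). Assembling:

S = [[9.9, 0.6],
 [0.6, 6.2667]]


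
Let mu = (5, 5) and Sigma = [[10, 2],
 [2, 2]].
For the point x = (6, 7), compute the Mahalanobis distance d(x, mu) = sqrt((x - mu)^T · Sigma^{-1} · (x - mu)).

Step 1 — centre the observation: (x - mu) = (1, 2).

Step 2 — invert Sigma. det(Sigma) = 10·2 - (2)² = 16.
  Sigma^{-1} = (1/det) · [[d, -b], [-b, a]] = [[0.125, -0.125],
 [-0.125, 0.625]].

Step 3 — form the quadratic (x - mu)^T · Sigma^{-1} · (x - mu):
  Sigma^{-1} · (x - mu) = (-0.125, 1.125).
  (x - mu)^T · [Sigma^{-1} · (x - mu)] = (1)·(-0.125) + (2)·(1.125) = 2.125.

Step 4 — take square root: d = √(2.125) ≈ 1.4577.

d(x, mu) = √(2.125) ≈ 1.4577


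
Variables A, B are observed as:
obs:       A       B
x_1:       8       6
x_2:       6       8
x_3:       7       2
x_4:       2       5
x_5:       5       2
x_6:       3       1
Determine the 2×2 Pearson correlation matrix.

Step 1 — column means:
  mean(A) = (8 + 6 + 7 + 2 + 5 + 3) / 6 = 31/6 = 5.1667
  mean(B) = (6 + 8 + 2 + 5 + 2 + 1) / 6 = 24/6 = 4

Step 2 — sample variances and covariances s[i,j] = (1/(n-1)) · Σ_k (x_{k,i} - mean_i) · (x_{k,j} - mean_j), with n-1 = 5:
  s[A,A] = ((2.8333)·(2.8333) + (0.8333)·(0.8333) + (1.8333)·(1.8333) + (-3.1667)·(-3.1667) + (-0.1667)·(-0.1667) + (-2.1667)·(-2.1667)) / 5 = 26.8333/5 = 5.3667
  s[A,B] = ((2.8333)·(2) + (0.8333)·(4) + (1.8333)·(-2) + (-3.1667)·(1) + (-0.1667)·(-2) + (-2.1667)·(-3)) / 5 = 9/5 = 1.8
  s[B,B] = ((2)·(2) + (4)·(4) + (-2)·(-2) + (1)·(1) + (-2)·(-2) + (-3)·(-3)) / 5 = 38/5 = 7.6
  Sample standard deviations s_i = √(s[i,i]):
  s(A) = √(5.3667) = 2.3166
  s(B) = √(7.6) = 2.7568

Step 3 — r_{ij} = s_{ij} / (s_i · s_j):
  r[A,A] = 1 (diagonal).
  r[A,B] = 1.8 / (2.3166 · 2.7568) = 1.8 / 6.3864 = 0.2818
  r[B,B] = 1 (diagonal).

R is symmetric with unit diagonal. Assembling:

R = [[1, 0.2818],
 [0.2818, 1]]


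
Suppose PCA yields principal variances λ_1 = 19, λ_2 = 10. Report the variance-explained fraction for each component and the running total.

Step 1 — total variance = trace(Sigma) = Σ λ_i = 19 + 10 = 29.

Step 2 — fraction explained by component i = λ_i / Σ λ:
  PC1: 19/29 = 0.6552
  PC2: 10/29 = 0.3448

Step 3 — cumulative fraction after k components = (λ_1 + ... + λ_k) / Σ λ:
  k = 1: 19/29 = 0.6552
  k = 2: (19 + 10)/29 = 29/29 = 1

Summary (fraction, with percent):

explained: PC1 0.6552 (65.52%), PC2 0.3448 (34.48%);  cumulative: 0.6552, 1


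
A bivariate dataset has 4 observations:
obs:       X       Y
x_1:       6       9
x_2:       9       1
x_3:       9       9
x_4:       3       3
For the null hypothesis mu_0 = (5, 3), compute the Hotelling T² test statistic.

Step 1 — sample mean vector:
  mean(X) = (6 + 9 + 9 + 3) / 4 = 27/4 = 6.75
  mean(Y) = (9 + 1 + 9 + 3) / 4 = 22/4 = 5.5
  x̄ = (6.75, 5.5),  deviation x̄ - mu_0 = (6.75, 5.5) - (5, 3) = (1.75, 2.5).

Step 2 — sample covariance matrix, S[i,j] = (1/(n-1)) · Σ_k (x_{k,i} - mean_i) · (x_{k,j} - mean_j), divisor n-1 = 3:
  S[X,X] = ((-0.75)·(-0.75) + (2.25)·(2.25) + (2.25)·(2.25) + (-3.75)·(-3.75)) / 3 = 24.75/3 = 8.25
  S[X,Y] = ((-0.75)·(3.5) + (2.25)·(-4.5) + (2.25)·(3.5) + (-3.75)·(-2.5)) / 3 = 4.5/3 = 1.5
  S[Y,Y] = ((3.5)·(3.5) + (-4.5)·(-4.5) + (3.5)·(3.5) + (-2.5)·(-2.5)) / 3 = 51/3 = 17
  S = [[8.25, 1.5],
 [1.5, 17]].

Step 3 — invert S. det(S) = 8.25·17 - (1.5)² = 138.
  S^{-1} = (1/det) · [[d, -b], [-b, a]] = [[0.1232, -0.0109],
 [-0.0109, 0.0598]].

Step 4 — quadratic form (x̄ - mu_0)^T · S^{-1} · (x̄ - mu_0):
  S^{-1} · (x̄ - mu_0) = (0.1884, 0.1304),
  (x̄ - mu_0)^T · [...] = (1.75)·(0.1884) + (2.5)·(0.1304) = 0.6558.

Step 5 — scale by n: T² = 4 · 0.6558 = 2.6232.

T² ≈ 2.6232


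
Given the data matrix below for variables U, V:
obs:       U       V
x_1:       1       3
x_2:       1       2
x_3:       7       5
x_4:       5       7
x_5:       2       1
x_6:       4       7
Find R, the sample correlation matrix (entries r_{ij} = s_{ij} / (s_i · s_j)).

Step 1 — column means:
  mean(U) = (1 + 1 + 7 + 5 + 2 + 4) / 6 = 20/6 = 3.3333
  mean(V) = (3 + 2 + 5 + 7 + 1 + 7) / 6 = 25/6 = 4.1667

Step 2 — sample variances and covariances s[i,j] = (1/(n-1)) · Σ_k (x_{k,i} - mean_i) · (x_{k,j} - mean_j), with n-1 = 5:
  s[U,U] = ((-2.3333)·(-2.3333) + (-2.3333)·(-2.3333) + (3.6667)·(3.6667) + (1.6667)·(1.6667) + (-1.3333)·(-1.3333) + (0.6667)·(0.6667)) / 5 = 29.3333/5 = 5.8667
  s[U,V] = ((-2.3333)·(-1.1667) + (-2.3333)·(-2.1667) + (3.6667)·(0.8333) + (1.6667)·(2.8333) + (-1.3333)·(-3.1667) + (0.6667)·(2.8333)) / 5 = 21.6667/5 = 4.3333
  s[V,V] = ((-1.1667)·(-1.1667) + (-2.1667)·(-2.1667) + (0.8333)·(0.8333) + (2.8333)·(2.8333) + (-3.1667)·(-3.1667) + (2.8333)·(2.8333)) / 5 = 32.8333/5 = 6.5667
  Sample standard deviations s_i = √(s[i,i]):
  s(U) = √(5.8667) = 2.4221
  s(V) = √(6.5667) = 2.5626

Step 3 — r_{ij} = s_{ij} / (s_i · s_j):
  r[U,U] = 1 (diagonal).
  r[U,V] = 4.3333 / (2.4221 · 2.5626) = 4.3333 / 6.2068 = 0.6982
  r[V,V] = 1 (diagonal).

R is symmetric with unit diagonal. Assembling:

R = [[1, 0.6982],
 [0.6982, 1]]


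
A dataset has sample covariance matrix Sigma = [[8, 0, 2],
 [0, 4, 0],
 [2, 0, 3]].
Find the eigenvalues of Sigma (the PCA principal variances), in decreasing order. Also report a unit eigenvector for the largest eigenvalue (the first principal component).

Step 1 — characteristic polynomial p(λ) = det(λI - Sigma) = λ³ - tr·λ² + c_1·λ - det, where tr = trace, c_1 = sum of the principal 2×2 minors, det = det(Sigma):
  tr = 8 + 4 + 3 = 15,
  c_1 = (8·4 - (0)²) + (8·3 - (2)²) + (4·3 - (0)²) = 32 + 20 + 12 = 64,
  det = 8·(4·3 - (0)²) - (0)·((0)·3 - (0)·(2)) + (2)·((0)·(0) - 4·(2)) = 8·(12) - (0)·(0) + (2)·(-8) = 80.
  So p(λ) = λ³ - 15λ² + 64λ - 80.
Step 2 — look for an integer root (rational root theorem: any rational root is an integer divisor of 80). Testing λ = 4:
  p(4) = 64 - 240 + 256 - 80 = 0  ✓
  Dividing out (λ - 4): p(λ) = (λ - 4)(λ² - 11λ + 20).
Step 3 — remaining eigenvalues from the quadratic λ² - 11λ + 20 = 0:
  Δ = 11² - 4·20 = 121 - 80 = 41,  λ = (11 ± √41)/2 = (11 ± 6.4031)/2 ≈ 8.7016 or 2.2984.
  Sorted: λ_1 = 8.7016,  λ_2 = 4,  λ_3 = 2.2984  (check: sum = 15 = tr ✓).

Step 4 — unit eigenvector for λ_1 ≈ 8.7016: v spans the null space of (Sigma - λ_1 I), whose rows are
  r_1 = (-0.7016, 0, 2),  r_2 = (0, -4.7016, 0),  r_3 = (2, 0, -5.7016).
  v is orthogonal to every row, so take v ∝ r_1 × r_2 = ((0)·(0) - (2)·(-4.7016), (2)·(0) - (-0.7016)·(0), (-0.7016)·(-4.7016) - (0)·(0)) ≈ (9.4031, 0, 3.2984).
  Let u = (9.4031, 0, 3.2984).
  ||u|| = √((9.4031)² + (0)² + (3.2984)²) = √(99.2984) ≈ 9.9649,  v_1 = u/||u|| ≈ (0.9436, 0, 0.331) (||v_1|| = 1).

λ_1 = 8.7016,  λ_2 = 4,  λ_3 = 2.2984;  v_1 ≈ (0.9436, 0, 0.331)
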